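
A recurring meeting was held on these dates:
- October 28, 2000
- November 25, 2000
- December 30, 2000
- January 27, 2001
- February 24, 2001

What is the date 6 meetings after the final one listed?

These are Saturdays with 28, 35, 28, 28-day gaps.
Each is the final Saturday of its month — December 30, 2000 is past the 28th, so '4th Saturday' doesn't fit.
Last Saturday of March 2001: March 31, 2001.
April 2001 ends with Saturday April 28, 2001.
Last Saturday of May 2001: May 26, 2001.
June 2001 ends with Saturday June 30, 2001.
July 2001 ends with Saturday July 28, 2001.
Last Saturday of August 2001: August 25, 2001.

August 25, 2001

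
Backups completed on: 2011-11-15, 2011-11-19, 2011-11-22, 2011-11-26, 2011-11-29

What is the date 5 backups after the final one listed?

2011-12-17

Every event lands on a Tuesday or Saturday (gaps cycle 4, 3, 4, 3).
So the schedule is: every Tuesday and Saturday.
The following Saturday is 2011-12-03.
Next Tuesday: 2011-12-06.
Next Saturday: 2011-12-10.
The following Tuesday is 2011-12-13.
The following Saturday is 2011-12-17.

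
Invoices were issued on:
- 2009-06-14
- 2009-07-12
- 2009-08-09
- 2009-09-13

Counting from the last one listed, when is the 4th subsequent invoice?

2010-01-10

These are Sundays at 28- or 35-day spacing (28, 28, 35).
The pattern: 2nd Sunday of the month.
October 2009 — 2nd Sunday is 2009-10-11.
2nd Sunday of November 2009: 2009-11-08.
December 2009 — 2nd Sunday is 2009-12-13.
2nd Sunday of January 2010: 2010-01-10.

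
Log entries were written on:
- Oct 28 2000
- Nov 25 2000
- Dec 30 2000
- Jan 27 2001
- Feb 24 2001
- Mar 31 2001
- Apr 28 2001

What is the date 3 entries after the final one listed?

Every date is a Saturday; gaps 28, 35, 28, 28, 35, 28 days.
Each is the last Saturday of its month (at least one falls on the 29th or later, ruling out '4th Saturday').
Last Saturday of May 2001: May 26 2001.
June 2001 ends with Saturday Jun 30 2001.
Last Saturday of July 2001: Jul 28 2001.

Jul 28 2001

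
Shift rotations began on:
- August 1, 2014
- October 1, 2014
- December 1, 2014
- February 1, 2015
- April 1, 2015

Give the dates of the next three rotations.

Gaps: 61, 61, 62, 59 days — not constant. Every event is on the 1st of the month.
Pattern: the 1st of every 2 months.
Next: June 2015 → June 1, 2015.
Next: August 2015 → August 1, 2015.
Next: October 2015 → October 1, 2015.

June 1, 2015; August 1, 2015; October 1, 2015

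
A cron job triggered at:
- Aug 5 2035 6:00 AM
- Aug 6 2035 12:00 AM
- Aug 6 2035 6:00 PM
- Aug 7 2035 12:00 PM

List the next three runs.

Spacing: 18, 18, 18 h — constant 18 h.
Aug 7 2035 12:00 PM + 18 h = Aug 8 2035 6:00 AM.
Aug 8 2035 6:00 AM + 18 h = Aug 9 2035 12:00 AM.
Aug 9 2035 12:00 AM + 18 h = Aug 9 2035 6:00 PM.

Aug 8 2035 6:00 AM, Aug 9 2035 12:00 AM, Aug 9 2035 6:00 PM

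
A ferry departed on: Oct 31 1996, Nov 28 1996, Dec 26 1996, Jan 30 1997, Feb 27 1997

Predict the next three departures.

Mar 27 1997, Apr 24 1997, May 29 1997

All Thursdays; the gaps (28, 28, 35, 28) vary with month length.
This is the last Thursday of each month.
Last Thursday of March 1997: Mar 27 1997.
April 1997 ends with Thursday Apr 24 1997.
May 1997 ends with Thursday May 29 1997.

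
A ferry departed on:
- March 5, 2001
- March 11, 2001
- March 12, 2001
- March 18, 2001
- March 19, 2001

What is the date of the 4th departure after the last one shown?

April 2, 2001

Gaps: 6, 1, 6, 1 days — not constant, but cyclic with period 2.
The events fall on every Monday and Sunday.
The following Sunday is March 25, 2001.
The following Monday is March 26, 2001.
The following Sunday is April 1, 2001.
The following Monday is April 2, 2001.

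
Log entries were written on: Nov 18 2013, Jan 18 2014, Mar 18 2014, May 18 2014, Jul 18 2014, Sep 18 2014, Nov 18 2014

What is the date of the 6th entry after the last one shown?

Nov 18 2015

Each date is the 18th; the gaps (61, 59, 61, 61, 62, 61) track the month lengths.
The rule is the 18th of every 2 months.
January 2015: Jan 18 2015.
Next: March 2015 → Mar 18 2015.
Next: May 2015 → May 18 2015.
July 2015: Jul 18 2015.
Next: September 2015 → Sep 18 2015.
November 2015: Nov 18 2015.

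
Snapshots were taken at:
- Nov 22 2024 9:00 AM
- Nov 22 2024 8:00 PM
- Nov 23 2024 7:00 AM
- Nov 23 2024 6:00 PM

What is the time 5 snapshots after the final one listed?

Gaps: 11, 11, 11 hours — each event is 11 hours after the previous one.
Nov 23 2024 6:00 PM + 11 h = Nov 24 2024 5:00 AM.
Nov 24 2024 5:00 AM + 11 h = Nov 24 2024 4:00 PM.
Nov 24 2024 4:00 PM + 11 h = Nov 25 2024 3:00 AM.
Nov 25 2024 3:00 AM + 11 h = Nov 25 2024 2:00 PM.
Nov 25 2024 2:00 PM + 11 h = Nov 26 2024 1:00 AM.

Nov 26 2024 1:00 AM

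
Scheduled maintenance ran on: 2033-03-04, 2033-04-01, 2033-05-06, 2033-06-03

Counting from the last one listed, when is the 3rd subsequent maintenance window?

All dates are Fridays, 28, 35, 28 days apart.
Specifically, the 1st Friday of each month.
July 2033 — 1st Friday is 2033-07-01.
1st Friday of August 2033: 2033-08-05.
September 2033 — 1st Friday is 2033-09-02.

2033-09-02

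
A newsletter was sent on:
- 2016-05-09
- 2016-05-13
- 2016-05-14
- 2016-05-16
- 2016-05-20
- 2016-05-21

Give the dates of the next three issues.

2016-05-23, 2016-05-27, 2016-05-28

Gaps: 4, 1, 2, 4, 1 days — not constant, but cyclic with period 3.
The events fall on every Monday, Friday and Saturday.
Next Monday: 2016-05-23.
Next Friday: 2016-05-27.
Next Saturday: 2016-05-28.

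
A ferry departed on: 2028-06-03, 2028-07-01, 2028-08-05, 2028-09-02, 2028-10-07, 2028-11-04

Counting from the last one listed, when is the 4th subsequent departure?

Gaps: 28, 35, 28, 35, 28 days — a mix of 28 and 35. Every date is a Saturday.
Each is the 1st Saturday of its month.
1st Saturday of December 2028: 2028-12-02.
1st Saturday of January 2029: 2029-01-06.
1st Saturday of February 2029: 2029-02-03.
1st Saturday of March 2029: 2029-03-03.

2029-03-03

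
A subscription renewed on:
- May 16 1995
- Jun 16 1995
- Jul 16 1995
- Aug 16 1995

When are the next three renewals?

Sep 16 1995, Oct 16 1995, Nov 16 1995

Gaps: 31, 30, 31 days — not constant. Every event is on the 16th of the month.
Pattern: the 16th of each month.
September 1995: Sep 16 1995.
October 1995: Oct 16 1995.
Next: November 1995 → Nov 16 1995.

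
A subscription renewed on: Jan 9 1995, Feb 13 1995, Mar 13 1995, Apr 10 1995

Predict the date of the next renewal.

Gaps: 35, 28, 28 days — a mix of 28 and 35. Every date is a Monday.
Each is the 2nd Monday of its month.
2nd Monday of May 1995: May 8 1995.

May 8 1995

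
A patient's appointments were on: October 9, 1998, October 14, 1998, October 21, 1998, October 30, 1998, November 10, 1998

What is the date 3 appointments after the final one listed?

Gaps: 5, 7, 9, 11 days — each gap is 2 larger than the previous one.
Next gap: 13 days. November 10, 1998 + 13 days = November 23, 1998.
Next gap: 15 days. November 23, 1998 + 15 days = December 8, 1998.
Next gap: 17 days. December 8, 1998 + 17 days = December 25, 1998.

December 25, 1998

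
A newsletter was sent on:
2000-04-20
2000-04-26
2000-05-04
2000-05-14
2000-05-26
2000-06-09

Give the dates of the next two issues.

The spacing grows by 2 each time: 6, 8, 10, 12, 14 days.
Next gap: 16 days. 2000-06-09 + 16 days = 2000-06-25.
Next gap: 18 days. 2000-06-25 + 18 days = 2000-07-13.

2000-06-25, 2000-07-13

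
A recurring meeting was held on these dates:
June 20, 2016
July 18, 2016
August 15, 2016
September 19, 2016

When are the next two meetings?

These are Mondays at 28- or 35-day spacing (28, 28, 35).
The pattern: 3rd Monday of the month.
3rd Monday of October 2016: October 17, 2016.
November 2016 — 3rd Monday is November 21, 2016.

October 17, 2016; November 21, 2016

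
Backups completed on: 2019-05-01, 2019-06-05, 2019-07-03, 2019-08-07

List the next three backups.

Gaps: 35, 28, 35 days — a mix of 28 and 35. Every date is a Wednesday.
Each is the 1st Wednesday of its month.
September 2019 — 1st Wednesday is 2019-09-04.
1st Wednesday of October 2019: 2019-10-02.
November 2019 — 1st Wednesday is 2019-11-06.

2019-09-04, 2019-10-02, 2019-11-06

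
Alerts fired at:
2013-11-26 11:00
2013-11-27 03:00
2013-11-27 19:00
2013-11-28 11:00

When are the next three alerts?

2013-11-29 03:00, 2013-11-29 19:00, 2013-11-30 11:00

Spacing: 16, 16, 16 h — constant 16 h.
2013-11-28 11:00 + 16 h = 2013-11-29 03:00.
2013-11-29 03:00 + 16 h = 2013-11-29 19:00.
2013-11-29 19:00 + 16 h = 2013-11-30 11:00.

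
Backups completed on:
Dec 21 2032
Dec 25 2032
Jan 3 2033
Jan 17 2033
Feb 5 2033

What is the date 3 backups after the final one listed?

May 3 2033

The spacing grows by 5 each time: 4, 9, 14, 19 days.
Next gap: 24 days. Feb 5 2033 + 24 days = Mar 1 2033.
Next gap: 29 days. Mar 1 2033 + 29 days = Mar 30 2033.
Next gap: 34 days. Mar 30 2033 + 34 days = May 3 2033.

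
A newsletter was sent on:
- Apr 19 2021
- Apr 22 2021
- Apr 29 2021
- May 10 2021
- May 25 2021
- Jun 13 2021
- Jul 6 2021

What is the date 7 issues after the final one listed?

Apr 5 2022

The spacing grows by 4 each time: 3, 7, 11, 15, 19, 23 days.
Next gap: 27 days. Jul 6 2021 + 27 days = Aug 2 2021.
Next gap: 31 days. Aug 2 2021 + 31 days = Sep 2 2021.
Next gap: 35 days. Sep 2 2021 + 35 days = Oct 7 2021.
Next gap: 39 days. Oct 7 2021 + 39 days = Nov 15 2021.
Next gap: 43 days. Nov 15 2021 + 43 days = Dec 28 2021.
Next gap: 47 days. Dec 28 2021 + 47 days = Feb 13 2022.
Next gap: 51 days. Feb 13 2022 + 51 days = Apr 5 2022.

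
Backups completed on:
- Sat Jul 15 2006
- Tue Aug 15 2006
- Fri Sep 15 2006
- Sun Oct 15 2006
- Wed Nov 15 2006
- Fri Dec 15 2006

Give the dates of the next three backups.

Mon Jan 15 2007, Thu Feb 15 2007, Thu Mar 15 2007

Each date is the 15th; the gaps (31, 31, 30, 31, 30) track the month lengths.
The rule is the 15th of each month.
Next: January 2007 → Mon Jan 15 2007.
February 2007: Thu Feb 15 2007.
March 2007: Thu Mar 15 2007.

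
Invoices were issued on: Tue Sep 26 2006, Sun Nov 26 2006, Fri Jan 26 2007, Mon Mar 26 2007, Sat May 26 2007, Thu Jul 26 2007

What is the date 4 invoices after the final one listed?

The day-of-month is always 26 (61, 61, 59, 61, 61 days between events).
So this recurs on the 26th of every 2 months.
September 2007: Wed Sep 26 2007.
November 2007: Mon Nov 26 2007.
Next: January 2008 → Sat Jan 26 2008.
March 2008: Wed Mar 26 2008.

Wed Mar 26 2008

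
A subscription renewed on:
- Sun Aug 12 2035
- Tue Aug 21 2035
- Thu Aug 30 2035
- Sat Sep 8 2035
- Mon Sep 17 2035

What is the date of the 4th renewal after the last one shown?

Gaps between consecutive events: 9, 9, 9, 9 days — a constant 9-day interval.
Mon Sep 17 2035 + 9 days = Wed Sep 26 2035.
Wed Sep 26 2035 + 9 days = Fri Oct 5 2035.
Fri Oct 5 2035 + 9 days = Sun Oct 14 2035.
Sun Oct 14 2035 + 9 days = Tue Oct 23 2035.

Tue Oct 23 2035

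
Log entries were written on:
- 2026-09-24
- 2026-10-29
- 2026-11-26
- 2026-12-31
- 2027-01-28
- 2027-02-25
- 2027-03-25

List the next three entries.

2027-04-29, 2027-05-27, 2027-06-24

These are Thursdays with 35, 28, 35, 28, 28, 28-day gaps.
Each is the final Thursday of its month — 2026-10-29 is past the 28th, so '4th Thursday' doesn't fit.
Last Thursday of April 2027: 2027-04-29.
Last Thursday of May 2027: 2027-05-27.
Last Thursday of June 2027: 2027-06-24.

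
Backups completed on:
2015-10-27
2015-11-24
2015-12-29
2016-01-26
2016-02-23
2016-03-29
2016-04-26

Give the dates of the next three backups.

2016-05-31, 2016-06-28, 2016-07-26

These are Tuesdays with 28, 35, 28, 28, 35, 28-day gaps.
Each is the final Tuesday of its month — 2015-12-29 is past the 28th, so '4th Tuesday' doesn't fit.
May 2016 ends with Tuesday 2016-05-31.
June 2016 ends with Tuesday 2016-06-28.
Last Tuesday of July 2016: 2016-07-26.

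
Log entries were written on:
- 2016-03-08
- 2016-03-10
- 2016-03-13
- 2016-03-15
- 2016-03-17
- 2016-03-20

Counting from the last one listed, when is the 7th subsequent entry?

The gap pattern 2, 3, 2, 2, 3 repeats every 3 events.
These are the Tuesdays, Thursdays and Sundays of each week.
Next Tuesday: 2016-03-22.
Next Thursday: 2016-03-24.
Next Sunday: 2016-03-27.
Next Tuesday: 2016-03-29.
Next Thursday: 2016-03-31.
The following Sunday is 2016-04-03.
Next Tuesday: 2016-04-05.

2016-04-05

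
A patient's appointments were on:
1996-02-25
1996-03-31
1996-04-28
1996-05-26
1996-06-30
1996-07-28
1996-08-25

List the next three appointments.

All Sundays; the gaps (35, 28, 28, 35, 28, 28) vary with month length.
This is the last Sunday of each month.
September 1996 ends with Sunday 1996-09-29.
October 1996 ends with Sunday 1996-10-27.
November 1996 ends with Sunday 1996-11-24.

1996-09-29, 1996-10-27, 1996-11-24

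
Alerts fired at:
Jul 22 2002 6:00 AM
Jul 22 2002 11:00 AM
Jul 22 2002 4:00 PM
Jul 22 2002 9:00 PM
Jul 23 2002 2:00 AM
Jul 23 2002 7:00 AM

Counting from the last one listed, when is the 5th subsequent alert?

Jul 24 2002 8:00 AM

Gaps: 5, 5, 5, 5, 5 hours — each event is 5 hours after the previous one.
Jul 23 2002 7:00 AM + 5 h = Jul 23 2002 12:00 PM.
Jul 23 2002 12:00 PM + 5 h = Jul 23 2002 5:00 PM.
Jul 23 2002 5:00 PM + 5 h = Jul 23 2002 10:00 PM.
Jul 23 2002 10:00 PM + 5 h = Jul 24 2002 3:00 AM.
Jul 24 2002 3:00 AM + 5 h = Jul 24 2002 8:00 AM.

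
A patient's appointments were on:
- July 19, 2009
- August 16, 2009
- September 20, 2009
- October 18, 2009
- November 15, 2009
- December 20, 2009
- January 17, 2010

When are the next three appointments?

Gaps: 28, 35, 28, 28, 35, 28 days — a mix of 28 and 35. Every date is a Sunday.
Each is the 3rd Sunday of its month.
February 2010 — 3rd Sunday is February 21, 2010.
3rd Sunday of March 2010: March 21, 2010.
April 2010 — 3rd Sunday is April 18, 2010.

February 21, 2010; March 21, 2010; April 18, 2010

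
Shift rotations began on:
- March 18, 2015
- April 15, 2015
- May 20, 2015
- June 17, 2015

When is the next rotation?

These are Wednesdays at 28- or 35-day spacing (28, 35, 28).
The pattern: 3rd Wednesday of the month.
July 2015 — 3rd Wednesday is July 15, 2015.

July 15, 2015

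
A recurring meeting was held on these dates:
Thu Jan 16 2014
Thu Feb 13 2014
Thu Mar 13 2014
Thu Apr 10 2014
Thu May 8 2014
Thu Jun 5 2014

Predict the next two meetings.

Thu Jul 3 2014, Thu Jul 31 2014

The spacing is 28, 28, 28, 28, 28 days — always 28 days.
Thu Jun 5 2014 + 28 days = Thu Jul 3 2014.
Thu Jul 3 2014 + 28 days = Thu Jul 31 2014.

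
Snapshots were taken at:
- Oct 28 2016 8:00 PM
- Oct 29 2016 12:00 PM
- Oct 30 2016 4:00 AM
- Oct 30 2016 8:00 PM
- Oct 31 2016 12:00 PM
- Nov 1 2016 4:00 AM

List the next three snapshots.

Nov 1 2016 8:00 PM, Nov 2 2016 12:00 PM, Nov 3 2016 4:00 AM

Spacing: 16, 16, 16, 16, 16 h — constant 16 h.
Nov 1 2016 4:00 AM + 16 h = Nov 1 2016 8:00 PM.
Nov 1 2016 8:00 PM + 16 h = Nov 2 2016 12:00 PM.
Nov 2 2016 12:00 PM + 16 h = Nov 3 2016 4:00 AM.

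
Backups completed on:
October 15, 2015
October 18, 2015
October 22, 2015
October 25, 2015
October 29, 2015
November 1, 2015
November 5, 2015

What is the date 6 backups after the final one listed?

The gap pattern 3, 4, 3, 4, 3, 4 repeats every 2 events.
These are the Thursdays and Sundays of each week.
The following Sunday is November 8, 2015.
The following Thursday is November 12, 2015.
The following Sunday is November 15, 2015.
The following Thursday is November 19, 2015.
The following Sunday is November 22, 2015.
The following Thursday is November 26, 2015.

November 26, 2015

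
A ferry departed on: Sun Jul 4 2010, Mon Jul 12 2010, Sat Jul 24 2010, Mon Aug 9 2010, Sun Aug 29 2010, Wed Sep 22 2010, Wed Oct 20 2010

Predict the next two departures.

Sun Nov 21 2010, Mon Dec 27 2010

Intervals are 8, 12, 16, 20, 24, 28 days — an arithmetic progression with common difference 4.
Next gap: 32 days. Wed Oct 20 2010 + 32 days = Sun Nov 21 2010.
Next gap: 36 days. Sun Nov 21 2010 + 36 days = Mon Dec 27 2010.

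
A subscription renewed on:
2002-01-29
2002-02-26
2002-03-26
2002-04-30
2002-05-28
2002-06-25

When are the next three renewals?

2002-07-30, 2002-08-27, 2002-09-24

These are Tuesdays with 28, 28, 35, 28, 28-day gaps.
Each is the final Tuesday of its month — 2002-01-29 is past the 28th, so '4th Tuesday' doesn't fit.
Last Tuesday of July 2002: 2002-07-30.
Last Tuesday of August 2002: 2002-08-27.
Last Tuesday of September 2002: 2002-09-24.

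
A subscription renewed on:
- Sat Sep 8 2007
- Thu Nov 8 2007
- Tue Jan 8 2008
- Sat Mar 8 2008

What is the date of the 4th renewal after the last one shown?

Gaps: 61, 61, 60 days — not constant. Every event is on the 8th of the month.
Pattern: the 8th of every 2 months.
Next: May 2008 → Thu May 8 2008.
Next: July 2008 → Tue Jul 8 2008.
September 2008: Mon Sep 8 2008.
Next: November 2008 → Sat Nov 8 2008.

Sat Nov 8 2008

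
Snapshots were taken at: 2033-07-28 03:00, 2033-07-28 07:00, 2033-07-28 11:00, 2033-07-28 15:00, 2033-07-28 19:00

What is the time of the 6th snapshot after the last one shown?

Gaps: 4, 4, 4, 4 hours — each event is 4 hours after the previous one.
2033-07-28 19:00 + 4 h = 2033-07-28 23:00.
2033-07-28 23:00 + 4 h = 2033-07-29 03:00.
2033-07-29 03:00 + 4 h = 2033-07-29 07:00.
2033-07-29 07:00 + 4 h = 2033-07-29 11:00.
2033-07-29 11:00 + 4 h = 2033-07-29 15:00.
2033-07-29 15:00 + 4 h = 2033-07-29 19:00.

2033-07-29 19:00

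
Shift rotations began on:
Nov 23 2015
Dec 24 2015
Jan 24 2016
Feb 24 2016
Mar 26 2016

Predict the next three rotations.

Apr 26 2016, May 27 2016, Jun 27 2016

Gaps between consecutive events: 31, 31, 31, 31 days — a constant 31-day interval.
Mar 26 2016 + 31 days = Apr 26 2016.
Apr 26 2016 + 31 days = May 27 2016.
May 27 2016 + 31 days = Jun 27 2016.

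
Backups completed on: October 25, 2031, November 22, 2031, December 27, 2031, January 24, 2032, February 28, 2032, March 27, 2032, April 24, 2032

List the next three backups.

These are Saturdays at 28- or 35-day spacing (28, 35, 28, 35, 28, 28).
The pattern: 4th Saturday of the month.
May 2032 — 4th Saturday is May 22, 2032.
June 2032 — 4th Saturday is June 26, 2032.
4th Saturday of July 2032: July 24, 2032.

May 22, 2032; June 26, 2032; July 24, 2032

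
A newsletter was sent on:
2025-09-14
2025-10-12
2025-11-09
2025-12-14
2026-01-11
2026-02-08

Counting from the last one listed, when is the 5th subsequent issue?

2026-07-12

All dates are Sundays, 28, 28, 35, 28, 28 days apart.
Specifically, the 2nd Sunday of each month.
March 2026 — 2nd Sunday is 2026-03-08.
2nd Sunday of April 2026: 2026-04-12.
May 2026 — 2nd Sunday is 2026-05-10.
June 2026 — 2nd Sunday is 2026-06-14.
2nd Sunday of July 2026: 2026-07-12.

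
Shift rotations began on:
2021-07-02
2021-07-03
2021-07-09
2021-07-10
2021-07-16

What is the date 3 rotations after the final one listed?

2021-07-24

Every event lands on a Friday or Saturday (gaps cycle 1, 6, 1, 6).
So the schedule is: every Friday and Saturday.
The following Saturday is 2021-07-17.
The following Friday is 2021-07-23.
Next Saturday: 2021-07-24.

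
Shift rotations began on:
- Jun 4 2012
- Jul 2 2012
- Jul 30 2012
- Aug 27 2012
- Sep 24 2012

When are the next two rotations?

Gaps between consecutive events: 28, 28, 28, 28 days — a constant 28-day interval.
Sep 24 2012 + 28 days = Oct 22 2012.
Oct 22 2012 + 28 days = Nov 19 2012.

Oct 22 2012, Nov 19 2012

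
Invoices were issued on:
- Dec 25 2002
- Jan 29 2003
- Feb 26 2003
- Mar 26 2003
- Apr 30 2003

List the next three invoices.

These are Wednesdays with 35, 28, 28, 35-day gaps.
Each is the final Wednesday of its month — Jan 29 2003 is past the 28th, so '4th Wednesday' doesn't fit.
Last Wednesday of May 2003: May 28 2003.
Last Wednesday of June 2003: Jun 25 2003.
July 2003 ends with Wednesday Jul 30 2003.

May 28 2003, Jun 25 2003, Jul 30 2003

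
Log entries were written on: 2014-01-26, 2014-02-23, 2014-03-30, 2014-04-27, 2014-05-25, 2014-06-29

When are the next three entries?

2014-07-27, 2014-08-31, 2014-09-28

These are Sundays with 28, 35, 28, 28, 35-day gaps.
Each is the final Sunday of its month — 2014-03-30 is past the 28th, so '4th Sunday' doesn't fit.
July 2014 ends with Sunday 2014-07-27.
August 2014 ends with Sunday 2014-08-31.
September 2014 ends with Sunday 2014-09-28.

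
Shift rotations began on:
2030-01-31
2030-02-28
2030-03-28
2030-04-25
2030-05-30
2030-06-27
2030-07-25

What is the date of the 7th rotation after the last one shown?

2031-02-27

These are Thursdays with 28, 28, 28, 35, 28, 28-day gaps.
Each is the final Thursday of its month — 2030-01-31 is past the 28th, so '4th Thursday' doesn't fit.
August 2030 ends with Thursday 2030-08-29.
Last Thursday of September 2030: 2030-09-26.
Last Thursday of October 2030: 2030-10-31.
November 2030 ends with Thursday 2030-11-28.
Last Thursday of December 2030: 2030-12-26.
Last Thursday of January 2031: 2031-01-30.
Last Thursday of February 2031: 2031-02-27.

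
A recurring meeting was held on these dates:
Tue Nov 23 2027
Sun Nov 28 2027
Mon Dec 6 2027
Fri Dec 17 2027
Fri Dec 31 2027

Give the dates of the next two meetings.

Mon Jan 17 2028, Sun Feb 6 2028

Intervals are 5, 8, 11, 14 days — an arithmetic progression with common difference 3.
Next gap: 17 days. Fri Dec 31 2027 + 17 days = Mon Jan 17 2028.
Next gap: 20 days. Mon Jan 17 2028 + 20 days = Sun Feb 6 2028.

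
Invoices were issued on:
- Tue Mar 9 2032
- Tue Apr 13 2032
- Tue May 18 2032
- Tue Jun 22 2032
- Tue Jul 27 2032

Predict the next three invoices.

Tue Aug 31 2032, Tue Oct 5 2032, Tue Nov 9 2032

The spacing is 35, 35, 35, 35 days — always 35 days.
Tue Jul 27 2032 + 35 days = Tue Aug 31 2032.
Tue Aug 31 2032 + 35 days = Tue Oct 5 2032.
Tue Oct 5 2032 + 35 days = Tue Nov 9 2032.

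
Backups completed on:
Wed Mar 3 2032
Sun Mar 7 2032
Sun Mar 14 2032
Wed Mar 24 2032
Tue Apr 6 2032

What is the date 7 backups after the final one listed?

Tue Sep 28 2032

The spacing grows by 3 each time: 4, 7, 10, 13 days.
Next gap: 16 days. Tue Apr 6 2032 + 16 days = Thu Apr 22 2032.
Next gap: 19 days. Thu Apr 22 2032 + 19 days = Tue May 11 2032.
Next gap: 22 days. Tue May 11 2032 + 22 days = Wed Jun 2 2032.
Next gap: 25 days. Wed Jun 2 2032 + 25 days = Sun Jun 27 2032.
Next gap: 28 days. Sun Jun 27 2032 + 28 days = Sun Jul 25 2032.
Next gap: 31 days. Sun Jul 25 2032 + 31 days = Wed Aug 25 2032.
Next gap: 34 days. Wed Aug 25 2032 + 34 days = Tue Sep 28 2032.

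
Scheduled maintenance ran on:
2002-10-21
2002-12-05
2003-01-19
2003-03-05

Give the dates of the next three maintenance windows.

2003-04-19, 2003-06-03, 2003-07-18

The spacing is 45, 45, 45 days — always 45 days.
2003-03-05 + 45 days = 2003-04-19.
2003-04-19 + 45 days = 2003-06-03.
2003-06-03 + 45 days = 2003-07-18.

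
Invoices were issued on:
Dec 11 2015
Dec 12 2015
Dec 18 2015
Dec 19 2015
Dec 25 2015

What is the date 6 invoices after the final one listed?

The gap pattern 1, 6, 1, 6 repeats every 2 events.
These are the Fridays and Saturdays of each week.
Next Saturday: Dec 26 2015.
Next Friday: Jan 1 2016.
Next Saturday: Jan 2 2016.
Next Friday: Jan 8 2016.
The following Saturday is Jan 9 2016.
Next Friday: Jan 15 2016.

Jan 15 2016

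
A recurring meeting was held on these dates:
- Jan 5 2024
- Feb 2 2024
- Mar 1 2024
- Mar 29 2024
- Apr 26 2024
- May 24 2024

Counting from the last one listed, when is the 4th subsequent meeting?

The spacing is 28, 28, 28, 28, 28 days — always 28 days.
May 24 2024 + 28 days = Jun 21 2024.
Jun 21 2024 + 28 days = Jul 19 2024.
Jul 19 2024 + 28 days = Aug 16 2024.
Aug 16 2024 + 28 days = Sep 13 2024.

Sep 13 2024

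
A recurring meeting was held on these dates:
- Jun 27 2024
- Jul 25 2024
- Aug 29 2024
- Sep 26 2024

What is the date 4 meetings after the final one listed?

All Thursdays; the gaps (28, 35, 28) vary with month length.
This is the last Thursday of each month.
October 2024 ends with Thursday Oct 31 2024.
November 2024 ends with Thursday Nov 28 2024.
December 2024 ends with Thursday Dec 26 2024.
January 2025 ends with Thursday Jan 30 2025.

Jan 30 2025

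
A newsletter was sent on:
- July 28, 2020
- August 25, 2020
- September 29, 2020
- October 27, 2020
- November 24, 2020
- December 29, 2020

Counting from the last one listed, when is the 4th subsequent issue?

All Tuesdays; the gaps (28, 35, 28, 28, 35) vary with month length.
This is the last Tuesday of each month.
Last Tuesday of January 2021: January 26, 2021.
Last Tuesday of February 2021: February 23, 2021.
March 2021 ends with Tuesday March 30, 2021.
Last Tuesday of April 2021: April 27, 2021.

April 27, 2021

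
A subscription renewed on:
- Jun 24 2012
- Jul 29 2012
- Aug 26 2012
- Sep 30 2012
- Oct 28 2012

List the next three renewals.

Nov 25 2012, Dec 30 2012, Jan 27 2013

These are Sundays with 35, 28, 35, 28-day gaps.
Each is the final Sunday of its month — Jul 29 2012 is past the 28th, so '4th Sunday' doesn't fit.
Last Sunday of November 2012: Nov 25 2012.
Last Sunday of December 2012: Dec 30 2012.
Last Sunday of January 2013: Jan 27 2013.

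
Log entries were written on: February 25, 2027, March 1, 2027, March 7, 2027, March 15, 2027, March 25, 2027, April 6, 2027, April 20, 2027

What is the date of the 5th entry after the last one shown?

Intervals are 4, 6, 8, 10, 12, 14 days — an arithmetic progression with common difference 2.
Next gap: 16 days. April 20, 2027 + 16 days = May 6, 2027.
Next gap: 18 days. May 6, 2027 + 18 days = May 24, 2027.
Next gap: 20 days. May 24, 2027 + 20 days = June 13, 2027.
Next gap: 22 days. June 13, 2027 + 22 days = July 5, 2027.
Next gap: 24 days. July 5, 2027 + 24 days = July 29, 2027.

July 29, 2027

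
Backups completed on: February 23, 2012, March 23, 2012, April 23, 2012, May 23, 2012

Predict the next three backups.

Each date is the 23rd; the gaps (29, 31, 30) track the month lengths.
The rule is the 23rd of each month.
June 2012: June 23, 2012.
July 2012: July 23, 2012.
August 2012: August 23, 2012.

June 23, 2012; July 23, 2012; August 23, 2012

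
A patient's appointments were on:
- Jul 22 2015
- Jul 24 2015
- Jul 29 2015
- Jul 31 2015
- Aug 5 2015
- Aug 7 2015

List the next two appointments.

The gap pattern 2, 5, 2, 5, 2 repeats every 2 events.
These are the Wednesdays and Fridays of each week.
The following Wednesday is Aug 12 2015.
Next Friday: Aug 14 2015.

Aug 12 2015, Aug 14 2015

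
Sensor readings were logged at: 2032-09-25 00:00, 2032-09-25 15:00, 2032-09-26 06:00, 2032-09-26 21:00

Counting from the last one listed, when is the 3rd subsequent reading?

Gaps: 15, 15, 15 hours — each event is 15 hours after the previous one.
2032-09-26 21:00 + 15 h = 2032-09-27 12:00.
2032-09-27 12:00 + 15 h = 2032-09-28 03:00.
2032-09-28 03:00 + 15 h = 2032-09-28 18:00.

2032-09-28 18:00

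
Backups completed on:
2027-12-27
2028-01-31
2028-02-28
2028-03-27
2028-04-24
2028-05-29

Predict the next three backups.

These are Mondays with 35, 28, 28, 28, 35-day gaps.
Each is the final Monday of its month — 2028-01-31 is past the 28th, so '4th Monday' doesn't fit.
June 2028 ends with Monday 2028-06-26.
July 2028 ends with Monday 2028-07-31.
Last Monday of August 2028: 2028-08-28.

2028-06-26, 2028-07-31, 2028-08-28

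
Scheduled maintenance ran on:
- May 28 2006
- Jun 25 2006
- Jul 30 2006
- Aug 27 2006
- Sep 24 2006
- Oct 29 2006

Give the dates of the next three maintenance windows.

These are Sundays with 28, 35, 28, 28, 35-day gaps.
Each is the final Sunday of its month — Jul 30 2006 is past the 28th, so '4th Sunday' doesn't fit.
Last Sunday of November 2006: Nov 26 2006.
Last Sunday of December 2006: Dec 31 2006.
Last Sunday of January 2007: Jan 28 2007.

Nov 26 2006, Dec 31 2006, Jan 28 2007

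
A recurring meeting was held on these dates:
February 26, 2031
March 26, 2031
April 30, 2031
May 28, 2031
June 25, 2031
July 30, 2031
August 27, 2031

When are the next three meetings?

September 24, 2031; October 29, 2031; November 26, 2031

Every date is a Wednesday; gaps 28, 35, 28, 28, 35, 28 days.
Each is the last Wednesday of its month (at least one falls on the 29th or later, ruling out '4th Wednesday').
Last Wednesday of September 2031: September 24, 2031.
October 2031 ends with Wednesday October 29, 2031.
November 2031 ends with Wednesday November 26, 2031.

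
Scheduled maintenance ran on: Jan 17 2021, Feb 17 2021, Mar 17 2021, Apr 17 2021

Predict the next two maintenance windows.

May 17 2021, Jun 17 2021

Each date is the 17th; the gaps (31, 28, 31) track the month lengths.
The rule is the 17th of each month.
May 2021: May 17 2021.
June 2021: Jun 17 2021.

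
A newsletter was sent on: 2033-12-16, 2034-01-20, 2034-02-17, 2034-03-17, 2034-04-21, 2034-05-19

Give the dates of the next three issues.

These are Fridays at 28- or 35-day spacing (35, 28, 28, 35, 28).
The pattern: 3rd Friday of the month.
3rd Friday of June 2034: 2034-06-16.
3rd Friday of July 2034: 2034-07-21.
August 2034 — 3rd Friday is 2034-08-18.

2034-06-16, 2034-07-21, 2034-08-18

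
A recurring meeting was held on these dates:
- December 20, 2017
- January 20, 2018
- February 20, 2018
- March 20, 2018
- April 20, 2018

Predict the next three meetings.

May 20, 2018; June 20, 2018; July 20, 2018

Gaps: 31, 31, 28, 31 days — not constant. Every event is on the 20th of the month.
Pattern: the 20th of each month.
Next: May 2018 → May 20, 2018.
June 2018: June 20, 2018.
July 2018: July 20, 2018.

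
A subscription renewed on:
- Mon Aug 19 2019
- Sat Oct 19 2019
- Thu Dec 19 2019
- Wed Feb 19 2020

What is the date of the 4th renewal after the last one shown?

Mon Oct 19 2020

The day-of-month is always 19 (61, 61, 62 days between events).
So this recurs on the 19th of every 2 months.
April 2020: Sun Apr 19 2020.
Next: June 2020 → Fri Jun 19 2020.
August 2020: Wed Aug 19 2020.
October 2020: Mon Oct 19 2020.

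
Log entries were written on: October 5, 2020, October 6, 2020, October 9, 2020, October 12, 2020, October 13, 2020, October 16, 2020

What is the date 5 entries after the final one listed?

The gap pattern 1, 3, 3, 1, 3 repeats every 3 events.
These are the Mondays, Tuesdays and Fridays of each week.
The following Monday is October 19, 2020.
The following Tuesday is October 20, 2020.
The following Friday is October 23, 2020.
The following Monday is October 26, 2020.
The following Tuesday is October 27, 2020.

October 27, 2020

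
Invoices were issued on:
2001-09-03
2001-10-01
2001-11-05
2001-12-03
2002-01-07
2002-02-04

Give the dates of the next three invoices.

All dates are Mondays, 28, 35, 28, 35, 28 days apart.
Specifically, the 1st Monday of each month.
1st Monday of March 2002: 2002-03-04.
1st Monday of April 2002: 2002-04-01.
May 2002 — 1st Monday is 2002-05-06.

2002-03-04, 2002-04-01, 2002-05-06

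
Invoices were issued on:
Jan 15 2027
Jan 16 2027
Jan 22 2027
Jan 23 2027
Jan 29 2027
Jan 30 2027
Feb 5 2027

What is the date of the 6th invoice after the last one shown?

Feb 26 2027

The gap pattern 1, 6, 1, 6, 1, 6 repeats every 2 events.
These are the Fridays and Saturdays of each week.
Next Saturday: Feb 6 2027.
The following Friday is Feb 12 2027.
Next Saturday: Feb 13 2027.
Next Friday: Feb 19 2027.
The following Saturday is Feb 20 2027.
Next Friday: Feb 26 2027.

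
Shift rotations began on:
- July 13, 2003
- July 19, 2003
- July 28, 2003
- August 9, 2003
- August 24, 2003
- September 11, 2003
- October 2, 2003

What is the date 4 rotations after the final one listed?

Intervals are 6, 9, 12, 15, 18, 21 days — an arithmetic progression with common difference 3.
Next gap: 24 days. October 2, 2003 + 24 days = October 26, 2003.
Next gap: 27 days. October 26, 2003 + 27 days = November 22, 2003.
Next gap: 30 days. November 22, 2003 + 30 days = December 22, 2003.
Next gap: 33 days. December 22, 2003 + 33 days = January 24, 2004.

January 24, 2004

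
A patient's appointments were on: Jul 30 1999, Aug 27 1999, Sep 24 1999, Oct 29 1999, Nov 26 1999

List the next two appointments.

Every date is a Friday; gaps 28, 28, 35, 28 days.
Each is the last Friday of its month (at least one falls on the 29th or later, ruling out '4th Friday').
Last Friday of December 1999: Dec 31 1999.
January 2000 ends with Friday Jan 28 2000.

Dec 31 1999, Jan 28 2000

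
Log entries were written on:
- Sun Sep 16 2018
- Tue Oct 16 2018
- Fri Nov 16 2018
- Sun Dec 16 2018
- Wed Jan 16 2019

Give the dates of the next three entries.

Each date is the 16th; the gaps (30, 31, 30, 31) track the month lengths.
The rule is the 16th of each month.
February 2019: Sat Feb 16 2019.
March 2019: Sat Mar 16 2019.
April 2019: Tue Apr 16 2019.

Sat Feb 16 2019, Sat Mar 16 2019, Tue Apr 16 2019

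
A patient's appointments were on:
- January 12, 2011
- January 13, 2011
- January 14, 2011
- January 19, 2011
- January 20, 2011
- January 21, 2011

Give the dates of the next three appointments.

January 26, 2011; January 27, 2011; January 28, 2011

Every event lands on a Wednesday or Thursday or Friday (gaps cycle 1, 1, 5, 1, 1).
So the schedule is: every Wednesday, Thursday and Friday.
Next Wednesday: January 26, 2011.
Next Thursday: January 27, 2011.
The following Friday is January 28, 2011.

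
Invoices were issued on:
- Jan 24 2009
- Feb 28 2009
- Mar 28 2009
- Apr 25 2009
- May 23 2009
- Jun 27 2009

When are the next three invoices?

Jul 25 2009, Aug 22 2009, Sep 26 2009

Gaps: 35, 28, 28, 28, 35 days — a mix of 28 and 35. Every date is a Saturday.
Each is the 4th Saturday of its month.
July 2009 — 4th Saturday is Jul 25 2009.
August 2009 — 4th Saturday is Aug 22 2009.
4th Saturday of September 2009: Sep 26 2009.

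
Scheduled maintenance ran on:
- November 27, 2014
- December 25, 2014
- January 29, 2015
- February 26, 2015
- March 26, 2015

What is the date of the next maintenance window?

These are Thursdays with 28, 35, 28, 28-day gaps.
Each is the final Thursday of its month — January 29, 2015 is past the 28th, so '4th Thursday' doesn't fit.
Last Thursday of April 2015: April 30, 2015.

April 30, 2015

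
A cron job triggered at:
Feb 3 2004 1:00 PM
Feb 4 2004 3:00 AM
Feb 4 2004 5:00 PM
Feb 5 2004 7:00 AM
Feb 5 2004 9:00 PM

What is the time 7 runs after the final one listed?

Feb 9 2004 11:00 PM

Gaps: 14, 14, 14, 14 hours — each event is 14 hours after the previous one.
Feb 5 2004 9:00 PM + 14 h = Feb 6 2004 11:00 AM.
Feb 6 2004 11:00 AM + 14 h = Feb 7 2004 1:00 AM.
Feb 7 2004 1:00 AM + 14 h = Feb 7 2004 3:00 PM.
Feb 7 2004 3:00 PM + 14 h = Feb 8 2004 5:00 AM.
Feb 8 2004 5:00 AM + 14 h = Feb 8 2004 7:00 PM.
Feb 8 2004 7:00 PM + 14 h = Feb 9 2004 9:00 AM.
Feb 9 2004 9:00 AM + 14 h = Feb 9 2004 11:00 PM.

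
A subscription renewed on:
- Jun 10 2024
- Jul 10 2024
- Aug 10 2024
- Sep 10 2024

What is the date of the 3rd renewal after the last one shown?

The day-of-month is always 10 (30, 31, 31 days between events).
So this recurs on the 10th of each month.
October 2024: Oct 10 2024.
Next: November 2024 → Nov 10 2024.
December 2024: Dec 10 2024.

Dec 10 2024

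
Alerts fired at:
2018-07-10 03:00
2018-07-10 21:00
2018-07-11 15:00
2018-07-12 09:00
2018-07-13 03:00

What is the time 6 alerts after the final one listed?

The interval is a steady 18 hours (18, 18, 18, 18).
2018-07-13 03:00 + 18 h = 2018-07-13 21:00.
2018-07-13 21:00 + 18 h = 2018-07-14 15:00.
2018-07-14 15:00 + 18 h = 2018-07-15 09:00.
2018-07-15 09:00 + 18 h = 2018-07-16 03:00.
2018-07-16 03:00 + 18 h = 2018-07-16 21:00.
2018-07-16 21:00 + 18 h = 2018-07-17 15:00.

2018-07-17 15:00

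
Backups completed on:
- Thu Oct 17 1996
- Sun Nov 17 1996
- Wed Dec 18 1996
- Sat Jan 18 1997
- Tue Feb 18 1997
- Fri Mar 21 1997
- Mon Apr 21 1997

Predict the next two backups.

Thu May 22 1997, Sun Jun 22 1997

The spacing is 31, 31, 31, 31, 31, 31 days — always 31 days.
Mon Apr 21 1997 + 31 days = Thu May 22 1997.
Thu May 22 1997 + 31 days = Sun Jun 22 1997.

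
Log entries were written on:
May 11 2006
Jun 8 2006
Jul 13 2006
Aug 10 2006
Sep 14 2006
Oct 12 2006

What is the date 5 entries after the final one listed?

All dates are Thursdays, 28, 35, 28, 35, 28 days apart.
Specifically, the 2nd Thursday of each month.
November 2006 — 2nd Thursday is Nov 9 2006.
December 2006 — 2nd Thursday is Dec 14 2006.
2nd Thursday of January 2007: Jan 11 2007.
2nd Thursday of February 2007: Feb 8 2007.
2nd Thursday of March 2007: Mar 8 2007.

Mar 8 2007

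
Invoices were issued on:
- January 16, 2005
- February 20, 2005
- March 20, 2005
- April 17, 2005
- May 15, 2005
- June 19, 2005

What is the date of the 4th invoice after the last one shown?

All dates are Sundays, 35, 28, 28, 28, 35 days apart.
Specifically, the 3rd Sunday of each month.
3rd Sunday of July 2005: July 17, 2005.
3rd Sunday of August 2005: August 21, 2005.
3rd Sunday of September 2005: September 18, 2005.
3rd Sunday of October 2005: October 16, 2005.

October 16, 2005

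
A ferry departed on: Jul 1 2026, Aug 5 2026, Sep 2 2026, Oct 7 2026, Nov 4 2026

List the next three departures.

Dec 2 2026, Jan 6 2027, Feb 3 2027

These are Wednesdays at 28- or 35-day spacing (35, 28, 35, 28).
The pattern: 1st Wednesday of the month.
December 2026 — 1st Wednesday is Dec 2 2026.
January 2027 — 1st Wednesday is Jan 6 2027.
February 2027 — 1st Wednesday is Feb 3 2027.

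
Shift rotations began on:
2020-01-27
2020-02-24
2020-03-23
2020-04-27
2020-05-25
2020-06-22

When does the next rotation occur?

2020-07-27

Gaps: 28, 28, 35, 28, 28 days — a mix of 28 and 35. Every date is a Monday.
Each is the 4th Monday of its month.
4th Monday of July 2020: 2020-07-27.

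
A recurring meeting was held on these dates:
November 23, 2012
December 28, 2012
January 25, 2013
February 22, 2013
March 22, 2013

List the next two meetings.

April 26, 2013; May 24, 2013

All dates are Fridays, 35, 28, 28, 28 days apart.
Specifically, the 4th Friday of each month.
April 2013 — 4th Friday is April 26, 2013.
4th Friday of May 2013: May 24, 2013.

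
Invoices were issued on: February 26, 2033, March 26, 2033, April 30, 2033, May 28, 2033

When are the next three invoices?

Every date is a Saturday; gaps 28, 35, 28 days.
Each is the last Saturday of its month (at least one falls on the 29th or later, ruling out '4th Saturday').
Last Saturday of June 2033: June 25, 2033.
Last Saturday of July 2033: July 30, 2033.
August 2033 ends with Saturday August 27, 2033.

June 25, 2033; July 30, 2033; August 27, 2033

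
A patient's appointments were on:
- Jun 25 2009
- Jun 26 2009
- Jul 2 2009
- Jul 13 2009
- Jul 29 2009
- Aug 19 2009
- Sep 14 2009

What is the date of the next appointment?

Intervals are 1, 6, 11, 16, 21, 26 days — an arithmetic progression with common difference 5.
Next gap: 31 days. Sep 14 2009 + 31 days = Oct 15 2009.

Oct 15 2009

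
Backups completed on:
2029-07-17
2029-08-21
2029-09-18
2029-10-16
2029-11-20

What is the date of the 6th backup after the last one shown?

Gaps: 35, 28, 28, 35 days — a mix of 28 and 35. Every date is a Tuesday.
Each is the 3rd Tuesday of its month.
3rd Tuesday of December 2029: 2029-12-18.
January 2030 — 3rd Tuesday is 2030-01-15.
February 2030 — 3rd Tuesday is 2030-02-19.
3rd Tuesday of March 2030: 2030-03-19.
April 2030 — 3rd Tuesday is 2030-04-16.
3rd Tuesday of May 2030: 2030-05-21.

2030-05-21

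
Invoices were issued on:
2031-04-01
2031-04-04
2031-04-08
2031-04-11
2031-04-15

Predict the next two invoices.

The gap pattern 3, 4, 3, 4 repeats every 2 events.
These are the Tuesdays and Fridays of each week.
Next Friday: 2031-04-18.
The following Tuesday is 2031-04-22.

2031-04-18, 2031-04-22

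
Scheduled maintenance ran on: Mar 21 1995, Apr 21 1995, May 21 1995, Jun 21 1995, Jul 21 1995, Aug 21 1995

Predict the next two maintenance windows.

Each date is the 21st; the gaps (31, 30, 31, 30, 31) track the month lengths.
The rule is the 21st of each month.
Next: September 1995 → Sep 21 1995.
October 1995: Oct 21 1995.

Sep 21 1995, Oct 21 1995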